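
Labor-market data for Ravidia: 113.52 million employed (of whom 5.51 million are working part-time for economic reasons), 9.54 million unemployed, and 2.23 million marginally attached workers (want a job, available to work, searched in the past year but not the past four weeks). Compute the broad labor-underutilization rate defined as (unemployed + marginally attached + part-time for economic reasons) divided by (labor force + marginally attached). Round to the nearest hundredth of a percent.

Broad underutilization rate ≈ 13.79%.

Labor force = 113.52 + 9.54 = 123.06 million.
Numerator = 9.54 + 2.23 + 5.51 = 17.28 million.
Denominator = 123.06 + 2.23 = 125.29 million.
Broad rate = 17.28 / 125.29 = 13.79%.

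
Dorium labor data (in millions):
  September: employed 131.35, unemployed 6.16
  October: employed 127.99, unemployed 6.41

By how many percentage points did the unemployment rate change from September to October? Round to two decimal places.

September: labor force = 131.35 + 6.16 = 137.51; u = 6.16/137.51 = 4.48%.
October: labor force = 127.99 + 6.41 = 134.40; u = 6.41/134.40 = 4.77%.
Change = 4.77% − 4.48% = +0.29 pp.

The unemployment rate changed by +0.29 percentage points.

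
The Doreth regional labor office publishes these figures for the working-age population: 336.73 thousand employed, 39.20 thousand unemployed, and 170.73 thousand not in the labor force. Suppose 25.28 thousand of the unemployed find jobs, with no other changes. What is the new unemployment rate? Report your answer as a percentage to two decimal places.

New unemployment rate ≈ 3.70%.

Initially, labor force = 336.73 + 39.20 = 375.93 thousand, so u = 39.20/375.93 = 10.43%.
After the change, unemployed falls and employed rises by 25.28; labor force unchanged → E = 362.01, U = 13.92, labor force = 375.93 thousand.
New unemployment rate = 13.92 / 375.93 = 3.70%.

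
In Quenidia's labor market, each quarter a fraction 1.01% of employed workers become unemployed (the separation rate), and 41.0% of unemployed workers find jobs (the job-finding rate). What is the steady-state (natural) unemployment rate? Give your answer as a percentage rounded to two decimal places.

At steady state the flows balance: s·E = f·U, so U/(E+U) = s/(s+f).
u* = 1.01 / (1.01 + 41.0) = 1.01 / 42.01 = 2.40%.

Steady-state unemployment rate ≈ 2.40%.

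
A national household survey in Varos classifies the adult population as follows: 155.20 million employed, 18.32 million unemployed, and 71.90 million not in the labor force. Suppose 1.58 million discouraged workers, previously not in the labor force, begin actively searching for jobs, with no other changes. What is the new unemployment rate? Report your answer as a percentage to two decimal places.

Initially, labor force = 155.20 + 18.32 = 173.52 million, so u = 18.32/173.52 = 10.56%.
After the change, unemployed and labor force both rise by 1.58 → E = 155.20, U = 19.90, labor force = 175.10 million.
New unemployment rate = 19.90 / 175.10 = 11.36%.

New unemployment rate ≈ 11.36%.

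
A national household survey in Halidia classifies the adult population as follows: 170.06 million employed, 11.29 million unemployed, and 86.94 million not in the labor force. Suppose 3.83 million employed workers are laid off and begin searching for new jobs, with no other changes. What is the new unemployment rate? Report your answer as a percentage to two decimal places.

Initially, labor force = 170.06 + 11.29 = 181.35 million, so u = 11.29/181.35 = 6.23%.
After the change, employed falls and unemployed rises by 3.83; labor force unchanged → E = 166.23, U = 15.12, labor force = 181.35 million.
New unemployment rate = 15.12 / 181.35 = 8.34%.

New unemployment rate ≈ 8.34%.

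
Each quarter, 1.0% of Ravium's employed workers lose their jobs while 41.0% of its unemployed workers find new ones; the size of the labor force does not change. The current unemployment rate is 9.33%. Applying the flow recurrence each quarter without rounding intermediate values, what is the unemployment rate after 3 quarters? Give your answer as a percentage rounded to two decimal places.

With a fixed labor force, u_{t+1} = u_t + s·(1−u_t) − f·u_t = u_t·(1−s−f) + s.
Here 1−s−f = 0.580 and s = 0.010.
u_1 = 0.093300 × 0.580 + 0.010 = 0.064114.
u_2 = 0.064114 × 0.580 + 0.010 = 0.047186.
u_3 = 0.047186 × 0.580 + 0.010 = 0.037368.

Unemployment rate after three quarters ≈ 3.74%.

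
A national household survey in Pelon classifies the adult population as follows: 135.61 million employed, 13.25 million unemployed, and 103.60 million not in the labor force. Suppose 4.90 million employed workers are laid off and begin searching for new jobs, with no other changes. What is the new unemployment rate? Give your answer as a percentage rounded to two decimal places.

New unemployment rate ≈ 12.19%.

Initially, labor force = 135.61 + 13.25 = 148.86 million, so u = 13.25/148.86 = 8.90%.
After the change, employed falls and unemployed rises by 4.90; labor force unchanged → E = 130.71, U = 18.15, labor force = 148.86 million.
New unemployment rate = 18.15 / 148.86 = 12.19%.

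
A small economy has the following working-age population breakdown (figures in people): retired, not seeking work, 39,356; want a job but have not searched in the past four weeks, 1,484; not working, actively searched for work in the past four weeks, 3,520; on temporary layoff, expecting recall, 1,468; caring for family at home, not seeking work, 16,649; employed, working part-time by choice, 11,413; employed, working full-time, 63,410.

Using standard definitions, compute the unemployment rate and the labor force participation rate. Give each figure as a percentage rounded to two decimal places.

Unemployment rate ≈ 6.25%; labor force participation rate ≈ 58.13%.

Employed = 11,413 + 63,410 = 74,823.
Unemployed = 3,520 + 1,468 = 4,988 (jobless and actively searching, or on temporary layoff).
Labor force = 74,823 + 4,988 = 79,811.
Not in labor force = 39,356 + 1,484 + 16,649 = 57,489 (those not working and not actively searching are outside the labor force — including those who want a job but have given up searching).
Civilian working-age population = 79,811 + 57,489 = 137,300.
Unemployment rate = 4,988 / 79,811 = 6.25%.
Labor force participation rate = 79,811 / 137,300 = 58.13%.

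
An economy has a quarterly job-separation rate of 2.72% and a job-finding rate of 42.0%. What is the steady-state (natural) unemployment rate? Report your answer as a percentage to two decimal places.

Steady-state unemployment rate ≈ 6.08%.

At steady state the flows balance: s·E = f·U, so U/(E+U) = s/(s+f).
u* = 2.72 / (2.72 + 42.0) = 2.72 / 44.72 = 6.08%.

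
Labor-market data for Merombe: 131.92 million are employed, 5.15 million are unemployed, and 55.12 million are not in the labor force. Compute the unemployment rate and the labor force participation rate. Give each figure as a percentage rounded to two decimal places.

Unemployment rate ≈ 3.76%; labor force participation rate ≈ 71.32%.

Labor force = employed + unemployed = 131.92 + 5.15 = 137.07 million.
Working-age population = 137.07 + 55.12 = 192.19 million.
Unemployment rate = 5.15 / 137.07 = 3.76%.
Labor force participation rate = 137.07 / 192.19 = 71.32%.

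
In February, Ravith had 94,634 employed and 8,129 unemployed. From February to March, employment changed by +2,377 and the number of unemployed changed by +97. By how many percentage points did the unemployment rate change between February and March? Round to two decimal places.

The unemployment rate changed by −0.09 percentage points.

February: labor force = 94,634 + 8,129 = 102,763; u = 8,129/102,763 = 7.91%.
March: labor force = 97,011 + 8,226 = 105,237; u = 8,226/105,237 = 7.82%.
Change = 7.82% − 7.91% = −0.09 pp.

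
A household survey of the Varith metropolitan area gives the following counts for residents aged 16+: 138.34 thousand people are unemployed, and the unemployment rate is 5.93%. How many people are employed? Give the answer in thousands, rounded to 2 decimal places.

About 2,194.54 thousand are employed.

Labor force = U / u = 138.34 / 0.0593 ≈ 2,332.88 thousand.
Employed = labor force − unemployed = 2,332.88 − 138.34 = 2,194.54 thousand.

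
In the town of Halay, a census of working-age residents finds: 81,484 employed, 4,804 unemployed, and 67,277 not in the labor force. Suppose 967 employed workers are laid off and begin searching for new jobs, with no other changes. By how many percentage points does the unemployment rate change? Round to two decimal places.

The unemployment rate changes by +1.12 percentage points.

Initially, labor force = 81,484 + 4,804 = 86,288, so u = 4,804/86,288 = 5.57%.
After the change, employed falls and unemployed rises by 967; labor force unchanged → E = 80,517, U = 5,771, labor force = 86,288.
New unemployment rate = 5,771 / 86,288 = 6.69%.
Change = 6.69% − 5.57% = +1.12 percentage points.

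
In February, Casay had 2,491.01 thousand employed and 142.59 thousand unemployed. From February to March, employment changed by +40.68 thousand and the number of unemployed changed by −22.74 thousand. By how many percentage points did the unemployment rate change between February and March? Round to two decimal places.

The unemployment rate changed by −0.89 percentage points.

February: labor force = 2,491.01 + 142.59 = 2,633.60; u = 142.59/2,633.60 = 5.41%.
March: labor force = 2,531.69 + 119.85 = 2,651.54; u = 119.85/2,651.54 = 4.52%.
Change = 4.52% − 5.41% = −0.89 pp.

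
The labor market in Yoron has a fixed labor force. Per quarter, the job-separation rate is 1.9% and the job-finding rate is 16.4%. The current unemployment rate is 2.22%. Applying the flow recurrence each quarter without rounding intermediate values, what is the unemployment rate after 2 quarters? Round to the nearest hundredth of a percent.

Unemployment rate after two quarters ≈ 4.93%.

With a fixed labor force, u_{t+1} = u_t + s·(1−u_t) − f·u_t = u_t·(1−s−f) + s.
Here 1−s−f = 0.817 and s = 0.019.
u_1 = 0.022200 × 0.817 + 0.019 = 0.037137.
u_2 = 0.037137 × 0.817 + 0.019 = 0.049341.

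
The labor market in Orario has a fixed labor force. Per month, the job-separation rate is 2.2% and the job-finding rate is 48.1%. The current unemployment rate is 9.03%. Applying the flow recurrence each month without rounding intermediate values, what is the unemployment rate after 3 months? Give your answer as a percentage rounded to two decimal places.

With a fixed labor force, u_{t+1} = u_t + s·(1−u_t) − f·u_t = u_t·(1−s−f) + s.
Here 1−s−f = 0.497 and s = 0.022.
u_1 = 0.090300 × 0.497 + 0.022 = 0.066879.
u_2 = 0.066879 × 0.497 + 0.022 = 0.055239.
u_3 = 0.055239 × 0.497 + 0.022 = 0.049454.

Unemployment rate after three months ≈ 4.95%.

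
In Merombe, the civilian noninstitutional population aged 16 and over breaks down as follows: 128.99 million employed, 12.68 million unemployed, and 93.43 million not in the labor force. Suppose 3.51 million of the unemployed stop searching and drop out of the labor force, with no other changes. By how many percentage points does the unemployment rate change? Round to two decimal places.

The unemployment rate changes by −2.31 percentage points.

Initially, labor force = 128.99 + 12.68 = 141.67 million, so u = 12.68/141.67 = 8.95%.
After the change, unemployed and labor force both fall by 3.51 → E = 128.99, U = 9.17, labor force = 138.16 million.
New unemployment rate = 9.17 / 138.16 = 6.64%.
Change = 6.64% − 8.95% = −2.31 percentage points.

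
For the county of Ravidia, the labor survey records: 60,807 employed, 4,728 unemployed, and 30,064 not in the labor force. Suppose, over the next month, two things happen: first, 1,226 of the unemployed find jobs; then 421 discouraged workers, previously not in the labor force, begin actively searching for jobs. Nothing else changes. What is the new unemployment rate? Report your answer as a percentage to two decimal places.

New unemployment rate ≈ 5.95%.

Initially, labor force = 60,807 + 4,728 = 65,535, so u = 4,728/65,535 = 7.21%.
After the first change, unemployed falls and employed rises by 1,226; labor force unchanged → E = 62,033, U = 3,502, labor force = 65,535.
After the second change, unemployed and labor force both rise by 421 → E = 62,033, U = 3,923, labor force = 65,956.
New unemployment rate = 3,923 / 65,956 = 5.95%.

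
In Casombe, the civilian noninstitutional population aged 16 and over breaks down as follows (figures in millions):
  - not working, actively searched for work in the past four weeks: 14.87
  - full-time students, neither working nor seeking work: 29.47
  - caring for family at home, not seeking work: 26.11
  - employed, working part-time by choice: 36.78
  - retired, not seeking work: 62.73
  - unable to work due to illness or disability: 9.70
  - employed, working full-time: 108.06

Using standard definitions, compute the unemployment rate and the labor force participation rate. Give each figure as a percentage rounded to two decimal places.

Employed = 36.78 + 108.06 = 144.84 million.
Unemployed = 14.87 million.
Labor force = 144.84 + 14.87 = 159.71 million.
Not in labor force = 29.47 + 26.11 + 62.73 + 9.70 = 128.01 million (those not working and not actively searching are outside the labor force).
Civilian working-age population = 159.71 + 128.01 = 287.72 million.
Unemployment rate = 14.87 / 159.71 = 9.31%.
Labor force participation rate = 159.71 / 287.72 = 55.51%.

Unemployment rate ≈ 9.31%; labor force participation rate ≈ 55.51%.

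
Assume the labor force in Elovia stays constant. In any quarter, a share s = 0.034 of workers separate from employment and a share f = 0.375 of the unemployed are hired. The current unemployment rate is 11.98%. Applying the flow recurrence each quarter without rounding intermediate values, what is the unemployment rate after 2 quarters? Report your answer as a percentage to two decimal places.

With a fixed labor force, u_{t+1} = u_t + s·(1−u_t) − f·u_t = u_t·(1−s−f) + s.
Here 1−s−f = 0.591 and s = 0.034.
u_1 = 0.119800 × 0.591 + 0.034 = 0.104802.
u_2 = 0.104802 × 0.591 + 0.034 = 0.095938.

Unemployment rate after two quarters ≈ 9.59%.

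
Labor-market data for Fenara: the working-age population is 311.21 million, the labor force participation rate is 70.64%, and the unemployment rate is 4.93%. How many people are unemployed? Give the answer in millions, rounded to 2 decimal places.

About 10.84 million are unemployed.

Labor force = 0.7064 × 311.21 = 219.84 million.
Unemployed = 0.0493 × 219.84 ≈ 10.84 million.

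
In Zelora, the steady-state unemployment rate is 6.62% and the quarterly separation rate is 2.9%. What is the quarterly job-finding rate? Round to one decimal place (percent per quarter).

Job-finding rate ≈ 40.9% per quarter.

From u* = s/(s+f): f = s·(1−u)/u.
f = 2.9 × (1 − 0.0662) / 0.0662 = 2.7080 / 0.0662 ≈ 40.9% per quarter.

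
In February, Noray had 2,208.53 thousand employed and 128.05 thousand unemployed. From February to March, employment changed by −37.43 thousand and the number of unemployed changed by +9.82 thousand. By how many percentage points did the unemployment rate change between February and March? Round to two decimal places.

February: labor force = 2,208.53 + 128.05 = 2,336.58; u = 128.05/2,336.58 = 5.48%.
March: labor force = 2,171.10 + 137.87 = 2,308.97; u = 137.87/2,308.97 = 5.97%.
Change = 5.97% − 5.48% = +0.49 pp.

The unemployment rate changed by +0.49 percentage points.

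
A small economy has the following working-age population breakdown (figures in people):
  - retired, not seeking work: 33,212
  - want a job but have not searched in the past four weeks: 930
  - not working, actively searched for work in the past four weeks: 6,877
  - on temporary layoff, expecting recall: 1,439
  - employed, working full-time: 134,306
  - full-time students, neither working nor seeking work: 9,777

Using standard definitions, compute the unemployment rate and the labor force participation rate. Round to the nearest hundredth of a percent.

Employed = 134,306.
Unemployed = 6,877 + 1,439 = 8,316 (jobless and actively searching, or on temporary layoff).
Labor force = 134,306 + 8,316 = 142,622.
Not in labor force = 33,212 + 930 + 9,777 = 43,919 (those not working and not actively searching are outside the labor force — including those who want a job but have given up searching).
Civilian working-age population = 142,622 + 43,919 = 186,541.
Unemployment rate = 8,316 / 142,622 = 5.83%.
Labor force participation rate = 142,622 / 186,541 = 76.46%.

Unemployment rate ≈ 5.83%; labor force participation rate ≈ 76.46%.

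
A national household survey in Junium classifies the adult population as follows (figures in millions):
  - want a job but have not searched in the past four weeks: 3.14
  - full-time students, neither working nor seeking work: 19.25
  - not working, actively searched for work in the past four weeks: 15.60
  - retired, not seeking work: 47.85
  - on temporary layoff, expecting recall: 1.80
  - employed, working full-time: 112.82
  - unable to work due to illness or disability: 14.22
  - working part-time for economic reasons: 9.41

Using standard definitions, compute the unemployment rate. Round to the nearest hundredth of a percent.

Unemployment rate ≈ 12.46%.

Employed = 112.82 + 9.41 = 122.23 million (anyone who worked, including part-time for economic reasons, counts as employed).
Unemployed = 15.60 + 1.80 = 17.40 million (jobless and actively searching, or on temporary layoff).
Labor force = 122.23 + 17.40 = 139.63 million.
Unemployment rate = 17.40 / 139.63 = 12.46%.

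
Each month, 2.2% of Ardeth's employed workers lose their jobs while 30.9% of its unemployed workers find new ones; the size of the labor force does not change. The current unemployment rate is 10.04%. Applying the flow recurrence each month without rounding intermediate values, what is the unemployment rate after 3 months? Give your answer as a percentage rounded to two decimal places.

With a fixed labor force, u_{t+1} = u_t + s·(1−u_t) − f·u_t = u_t·(1−s−f) + s.
Here 1−s−f = 0.669 and s = 0.022.
u_1 = 0.100400 × 0.669 + 0.022 = 0.089168.
u_2 = 0.089168 × 0.669 + 0.022 = 0.081653.
u_3 = 0.081653 × 0.669 + 0.022 = 0.076626.

Unemployment rate after three months ≈ 7.66%.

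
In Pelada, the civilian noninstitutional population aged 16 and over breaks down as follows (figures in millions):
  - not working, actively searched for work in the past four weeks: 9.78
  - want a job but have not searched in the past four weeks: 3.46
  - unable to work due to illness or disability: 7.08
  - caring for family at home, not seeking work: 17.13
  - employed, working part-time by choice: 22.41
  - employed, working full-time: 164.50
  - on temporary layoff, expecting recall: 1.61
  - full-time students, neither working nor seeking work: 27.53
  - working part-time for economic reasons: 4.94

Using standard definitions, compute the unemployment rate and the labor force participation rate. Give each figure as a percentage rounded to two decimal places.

Unemployment rate ≈ 5.60%; labor force participation rate ≈ 78.64%.

Employed = 22.41 + 164.50 + 4.94 = 191.85 million (anyone who worked, including part-time for economic reasons, counts as employed).
Unemployed = 9.78 + 1.61 = 11.39 million (jobless and actively searching, or on temporary layoff).
Labor force = 191.85 + 11.39 = 203.24 million.
Not in labor force = 3.46 + 7.08 + 17.13 + 27.53 = 55.20 million (those not working and not actively searching are outside the labor force — including those who want a job but have given up searching).
Civilian working-age population = 203.24 + 55.20 = 258.44 million.
Unemployment rate = 11.39 / 203.24 = 5.60%.
Labor force participation rate = 203.24 / 258.44 = 78.64%.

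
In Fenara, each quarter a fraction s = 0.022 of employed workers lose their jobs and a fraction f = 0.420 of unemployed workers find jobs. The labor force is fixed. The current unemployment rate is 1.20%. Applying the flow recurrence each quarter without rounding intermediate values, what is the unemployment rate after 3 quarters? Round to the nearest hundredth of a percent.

Unemployment rate after three quarters ≈ 4.32%.

With a fixed labor force, u_{t+1} = u_t + s·(1−u_t) − f·u_t = u_t·(1−s−f) + s.
Here 1−s−f = 0.558 and s = 0.022.
u_1 = 0.012000 × 0.558 + 0.022 = 0.028696.
u_2 = 0.028696 × 0.558 + 0.022 = 0.038012.
u_3 = 0.038012 × 0.558 + 0.022 = 0.043211.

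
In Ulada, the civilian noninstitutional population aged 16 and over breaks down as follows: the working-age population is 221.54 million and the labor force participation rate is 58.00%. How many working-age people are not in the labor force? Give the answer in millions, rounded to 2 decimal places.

Share not in the labor force = 1 − 0.5800 = 0.4200.
Not in labor force = 0.4200 × 221.54 ≈ 93.05 million.

About 93.05 million are not in the labor force.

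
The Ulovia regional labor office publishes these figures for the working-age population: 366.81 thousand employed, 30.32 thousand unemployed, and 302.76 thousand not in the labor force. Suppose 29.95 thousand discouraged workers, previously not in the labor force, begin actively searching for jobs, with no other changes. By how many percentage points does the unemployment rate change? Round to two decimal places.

The unemployment rate changes by +6.48 percentage points.

Initially, labor force = 366.81 + 30.32 = 397.13 thousand, so u = 30.32/397.13 = 7.63%.
After the change, unemployed and labor force both rise by 29.95 → E = 366.81, U = 60.27, labor force = 427.08 thousand.
New unemployment rate = 60.27 / 427.08 = 14.11%.
Change = 14.11% − 7.63% = +6.48 percentage points.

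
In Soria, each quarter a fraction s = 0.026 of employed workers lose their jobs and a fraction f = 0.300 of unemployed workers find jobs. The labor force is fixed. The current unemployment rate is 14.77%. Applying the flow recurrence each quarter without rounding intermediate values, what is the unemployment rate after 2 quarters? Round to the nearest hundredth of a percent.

With a fixed labor force, u_{t+1} = u_t + s·(1−u_t) − f·u_t = u_t·(1−s−f) + s.
Here 1−s−f = 0.674 and s = 0.026.
u_1 = 0.147700 × 0.674 + 0.026 = 0.125550.
u_2 = 0.125550 × 0.674 + 0.026 = 0.110621.

Unemployment rate after two quarters ≈ 11.06%.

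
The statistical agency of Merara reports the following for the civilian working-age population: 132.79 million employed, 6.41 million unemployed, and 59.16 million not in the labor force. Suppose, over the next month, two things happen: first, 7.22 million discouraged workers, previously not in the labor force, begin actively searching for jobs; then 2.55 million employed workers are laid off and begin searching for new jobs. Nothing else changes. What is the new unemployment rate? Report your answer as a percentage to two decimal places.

Initially, labor force = 132.79 + 6.41 = 139.20 million, so u = 6.41/139.20 = 4.60%.
After the first change, unemployed and labor force both rise by 7.22 → E = 132.79, U = 13.63, labor force = 146.42 million.
After the second change, employed falls and unemployed rises by 2.55; labor force unchanged → E = 130.24, U = 16.18, labor force = 146.42 million.
New unemployment rate = 16.18 / 146.42 = 11.05%.

New unemployment rate ≈ 11.05%.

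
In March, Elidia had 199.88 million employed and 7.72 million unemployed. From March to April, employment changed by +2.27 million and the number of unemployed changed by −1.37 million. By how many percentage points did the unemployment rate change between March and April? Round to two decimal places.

March: labor force = 199.88 + 7.72 = 207.60; u = 7.72/207.60 = 3.72%.
April: labor force = 202.15 + 6.35 = 208.50; u = 6.35/208.50 = 3.05%.
Change = 3.05% − 3.72% = −0.67 pp.

The unemployment rate changed by −0.67 percentage points.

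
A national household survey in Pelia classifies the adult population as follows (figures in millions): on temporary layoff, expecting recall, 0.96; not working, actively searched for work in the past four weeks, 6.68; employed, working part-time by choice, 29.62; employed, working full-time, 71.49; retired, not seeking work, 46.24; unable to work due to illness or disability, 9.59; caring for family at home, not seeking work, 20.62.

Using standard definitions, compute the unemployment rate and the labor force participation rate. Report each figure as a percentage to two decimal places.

Unemployment rate ≈ 7.03%; labor force participation rate ≈ 58.72%.

Employed = 29.62 + 71.49 = 101.11 million.
Unemployed = 0.96 + 6.68 = 7.64 million (jobless and actively searching, or on temporary layoff).
Labor force = 101.11 + 7.64 = 108.75 million.
Not in labor force = 46.24 + 9.59 + 20.62 = 76.45 million (those not working and not actively searching are outside the labor force).
Civilian working-age population = 108.75 + 76.45 = 185.20 million.
Unemployment rate = 7.64 / 108.75 = 7.03%.
Labor force participation rate = 108.75 / 185.20 = 58.72%.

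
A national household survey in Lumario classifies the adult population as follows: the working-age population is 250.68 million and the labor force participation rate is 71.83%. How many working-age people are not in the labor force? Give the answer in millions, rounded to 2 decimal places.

Share not in the labor force = 1 − 0.7183 = 0.2817.
Not in labor force = 0.2817 × 250.68 ≈ 70.62 million.

About 70.62 million are not in the labor force.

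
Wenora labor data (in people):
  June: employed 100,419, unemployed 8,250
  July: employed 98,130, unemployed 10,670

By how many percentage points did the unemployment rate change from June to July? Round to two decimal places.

June: labor force = 100,419 + 8,250 = 108,669; u = 8,250/108,669 = 7.59%.
July: labor force = 98,130 + 10,670 = 108,800; u = 10,670/108,800 = 9.81%.
Change = 9.81% − 7.59% = +2.22 pp.

The unemployment rate changed by +2.22 percentage points.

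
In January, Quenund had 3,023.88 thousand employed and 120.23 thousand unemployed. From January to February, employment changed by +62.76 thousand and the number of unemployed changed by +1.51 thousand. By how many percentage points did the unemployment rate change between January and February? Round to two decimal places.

The unemployment rate changed by −0.03 percentage points.

January: labor force = 3,023.88 + 120.23 = 3,144.11; u = 120.23/3,144.11 = 3.82%.
February: labor force = 3,086.64 + 121.74 = 3,208.38; u = 121.74/3,208.38 = 3.79%.
Change = 3.79% − 3.82% = −0.03 pp.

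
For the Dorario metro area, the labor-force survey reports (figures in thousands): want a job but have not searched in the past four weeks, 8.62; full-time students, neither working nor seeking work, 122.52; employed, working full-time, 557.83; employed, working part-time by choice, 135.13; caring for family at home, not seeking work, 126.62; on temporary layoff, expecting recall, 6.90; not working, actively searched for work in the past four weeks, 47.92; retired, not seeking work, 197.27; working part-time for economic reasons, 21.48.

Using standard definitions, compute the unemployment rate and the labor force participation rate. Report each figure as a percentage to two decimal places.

Employed = 557.83 + 135.13 + 21.48 = 714.44 thousand (anyone who worked, including part-time for economic reasons, counts as employed).
Unemployed = 6.90 + 47.92 = 54.82 thousand (jobless and actively searching, or on temporary layoff).
Labor force = 714.44 + 54.82 = 769.26 thousand.
Not in labor force = 8.62 + 122.52 + 126.62 + 197.27 = 455.03 thousand (those not working and not actively searching are outside the labor force — including those who want a job but have given up searching).
Civilian working-age population = 769.26 + 455.03 = 1,224.29 thousand.
Unemployment rate = 54.82 / 769.26 = 7.13%.
Labor force participation rate = 769.26 / 1,224.29 = 62.83%.

Unemployment rate ≈ 7.13%; labor force participation rate ≈ 62.83%.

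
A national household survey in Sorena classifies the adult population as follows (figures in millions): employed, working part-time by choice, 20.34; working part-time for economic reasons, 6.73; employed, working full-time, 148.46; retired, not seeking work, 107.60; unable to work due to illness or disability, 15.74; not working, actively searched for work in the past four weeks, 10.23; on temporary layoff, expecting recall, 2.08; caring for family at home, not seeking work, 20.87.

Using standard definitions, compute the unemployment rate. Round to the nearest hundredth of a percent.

Employed = 20.34 + 6.73 + 148.46 = 175.53 million (anyone who worked, including part-time for economic reasons, counts as employed).
Unemployed = 10.23 + 2.08 = 12.31 million (jobless and actively searching, or on temporary layoff).
Labor force = 175.53 + 12.31 = 187.84 million.
Unemployment rate = 12.31 / 187.84 = 6.55%.

Unemployment rate ≈ 6.55%.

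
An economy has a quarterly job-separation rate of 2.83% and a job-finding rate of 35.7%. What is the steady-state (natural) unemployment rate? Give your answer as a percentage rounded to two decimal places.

Steady-state unemployment rate ≈ 7.34%.

At steady state the flows balance: s·E = f·U, so U/(E+U) = s/(s+f).
u* = 2.83 / (2.83 + 35.7) = 2.83 / 38.53 = 7.34%.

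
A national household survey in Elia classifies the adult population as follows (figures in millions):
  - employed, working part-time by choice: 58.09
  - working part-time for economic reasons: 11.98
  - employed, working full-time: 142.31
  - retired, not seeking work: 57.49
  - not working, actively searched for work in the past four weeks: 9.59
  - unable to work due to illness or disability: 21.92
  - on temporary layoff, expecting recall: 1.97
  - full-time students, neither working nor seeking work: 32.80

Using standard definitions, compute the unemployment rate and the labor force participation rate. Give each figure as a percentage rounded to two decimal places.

Employed = 58.09 + 11.98 + 142.31 = 212.38 million (anyone who worked, including part-time for economic reasons, counts as employed).
Unemployed = 9.59 + 1.97 = 11.56 million (jobless and actively searching, or on temporary layoff).
Labor force = 212.38 + 11.56 = 223.94 million.
Not in labor force = 57.49 + 21.92 + 32.80 = 112.21 million (those not working and not actively searching are outside the labor force).
Civilian working-age population = 223.94 + 112.21 = 336.15 million.
Unemployment rate = 11.56 / 223.94 = 5.16%.
Labor force participation rate = 223.94 / 336.15 = 66.62%.

Unemployment rate ≈ 5.16%; labor force participation rate ≈ 66.62%.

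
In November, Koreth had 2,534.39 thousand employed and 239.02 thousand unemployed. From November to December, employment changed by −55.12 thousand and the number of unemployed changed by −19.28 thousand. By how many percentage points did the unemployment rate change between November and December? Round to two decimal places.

The unemployment rate changed by −0.48 percentage points.

November: labor force = 2,534.39 + 239.02 = 2,773.41; u = 239.02/2,773.41 = 8.62%.
December: labor force = 2,479.27 + 219.74 = 2,699.01; u = 219.74/2,699.01 = 8.14%.
Change = 8.14% − 8.62% = −0.48 pp.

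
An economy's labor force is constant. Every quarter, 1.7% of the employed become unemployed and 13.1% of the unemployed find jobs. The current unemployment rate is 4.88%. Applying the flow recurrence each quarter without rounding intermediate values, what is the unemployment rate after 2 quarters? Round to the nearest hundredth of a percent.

With a fixed labor force, u_{t+1} = u_t + s·(1−u_t) − f·u_t = u_t·(1−s−f) + s.
Here 1−s−f = 0.852 and s = 0.017.
u_1 = 0.048800 × 0.852 + 0.017 = 0.058578.
u_2 = 0.058578 × 0.852 + 0.017 = 0.066908.

Unemployment rate after two quarters ≈ 6.69%.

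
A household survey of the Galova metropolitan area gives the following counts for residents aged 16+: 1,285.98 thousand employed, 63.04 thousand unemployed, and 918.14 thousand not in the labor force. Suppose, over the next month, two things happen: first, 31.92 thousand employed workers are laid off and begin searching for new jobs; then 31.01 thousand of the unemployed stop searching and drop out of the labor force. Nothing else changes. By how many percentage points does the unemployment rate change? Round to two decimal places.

The unemployment rate changes by +0.18 percentage points.

Initially, labor force = 1,285.98 + 63.04 = 1,349.02 thousand, so u = 63.04/1,349.02 = 4.67%.
After the first change, employed falls and unemployed rises by 31.92; labor force unchanged → E = 1,254.06, U = 94.96, labor force = 1,349.02 thousand.
After the second change, unemployed and labor force both fall by 31.01 → E = 1,254.06, U = 63.95, labor force = 1,318.01 thousand.
New unemployment rate = 63.95 / 1,318.01 = 4.85%.
Change = 4.85% − 4.67% = +0.18 percentage points.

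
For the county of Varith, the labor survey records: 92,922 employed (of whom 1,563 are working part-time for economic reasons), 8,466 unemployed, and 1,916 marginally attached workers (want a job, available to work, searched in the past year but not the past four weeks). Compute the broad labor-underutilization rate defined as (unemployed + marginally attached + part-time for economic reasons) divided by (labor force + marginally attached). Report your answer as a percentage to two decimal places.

Broad underutilization rate ≈ 11.56%.

Labor force = 92,922 + 8,466 = 101,388.
Numerator = 8,466 + 1,916 + 1,563 = 11,945.
Denominator = 101,388 + 1,916 = 103,304.
Broad rate = 11,945 / 103,304 = 11.56%.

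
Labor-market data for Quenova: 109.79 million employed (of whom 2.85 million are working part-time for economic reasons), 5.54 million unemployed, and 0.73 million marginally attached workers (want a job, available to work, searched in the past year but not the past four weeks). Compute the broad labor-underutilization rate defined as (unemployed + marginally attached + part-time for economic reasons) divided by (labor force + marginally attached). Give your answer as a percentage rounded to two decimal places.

Broad underutilization rate ≈ 7.86%.

Labor force = 109.79 + 5.54 = 115.33 million.
Numerator = 5.54 + 0.73 + 2.85 = 9.12 million.
Denominator = 115.33 + 0.73 = 116.06 million.
Broad rate = 9.12 / 116.06 = 7.86%.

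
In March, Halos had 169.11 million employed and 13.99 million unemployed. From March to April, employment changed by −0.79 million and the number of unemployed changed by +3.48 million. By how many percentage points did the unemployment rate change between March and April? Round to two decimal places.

March: labor force = 169.11 + 13.99 = 183.10; u = 13.99/183.10 = 7.64%.
April: labor force = 168.32 + 17.47 = 185.79; u = 17.47/185.79 = 9.40%.
Change = 9.40% − 7.64% = +1.76 pp.

The unemployment rate changed by +1.76 percentage points.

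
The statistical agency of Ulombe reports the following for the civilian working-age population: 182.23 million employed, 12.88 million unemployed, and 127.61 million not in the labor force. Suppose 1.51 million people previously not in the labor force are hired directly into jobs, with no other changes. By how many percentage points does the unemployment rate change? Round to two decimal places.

Initially, labor force = 182.23 + 12.88 = 195.11 million, so u = 12.88/195.11 = 6.60%.
After the change, employed and labor force both rise by 1.51; unemployed unchanged → E = 183.74, U = 12.88, labor force = 196.62 million.
New unemployment rate = 12.88 / 196.62 = 6.55%.
Change = 6.55% − 6.60% = −0.05 percentage points.

The unemployment rate changes by −0.05 percentage points.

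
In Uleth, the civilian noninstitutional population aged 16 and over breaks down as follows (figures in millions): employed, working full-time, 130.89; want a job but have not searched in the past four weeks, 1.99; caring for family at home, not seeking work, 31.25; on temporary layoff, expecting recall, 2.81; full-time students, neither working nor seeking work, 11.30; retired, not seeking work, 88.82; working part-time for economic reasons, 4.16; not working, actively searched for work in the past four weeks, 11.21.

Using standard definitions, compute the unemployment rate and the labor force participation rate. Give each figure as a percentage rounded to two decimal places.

Employed = 130.89 + 4.16 = 135.05 million (anyone who worked, including part-time for economic reasons, counts as employed).
Unemployed = 2.81 + 11.21 = 14.02 million (jobless and actively searching, or on temporary layoff).
Labor force = 135.05 + 14.02 = 149.07 million.
Not in labor force = 1.99 + 31.25 + 11.30 + 88.82 = 133.36 million (those not working and not actively searching are outside the labor force — including those who want a job but have given up searching).
Civilian working-age population = 149.07 + 133.36 = 282.43 million.
Unemployment rate = 14.02 / 149.07 = 9.40%.
Labor force participation rate = 149.07 / 282.43 = 52.78%.

Unemployment rate ≈ 9.40%; labor force participation rate ≈ 52.78%.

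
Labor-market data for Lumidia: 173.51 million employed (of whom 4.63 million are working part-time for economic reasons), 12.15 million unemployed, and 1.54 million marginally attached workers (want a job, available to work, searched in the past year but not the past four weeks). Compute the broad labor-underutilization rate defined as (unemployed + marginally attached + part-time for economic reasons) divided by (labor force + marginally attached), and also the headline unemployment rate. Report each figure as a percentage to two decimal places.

Labor force = 173.51 + 12.15 = 185.66 million.
Numerator = 12.15 + 1.54 + 4.63 = 18.32 million.
Denominator = 185.66 + 1.54 = 187.20 million.
Broad rate = 18.32 / 187.20 = 9.79%.
Headline unemployment rate = 12.15 / 185.66 = 6.54%.

Broad underutilization rate ≈ 9.79%; headline unemployment rate ≈ 6.54%.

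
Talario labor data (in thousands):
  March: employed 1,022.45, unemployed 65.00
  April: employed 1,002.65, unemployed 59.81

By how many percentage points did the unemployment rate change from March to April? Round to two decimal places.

The unemployment rate changed by −0.35 percentage points.

March: labor force = 1,022.45 + 65.00 = 1,087.45; u = 65.00/1,087.45 = 5.98%.
April: labor force = 1,002.65 + 59.81 = 1,062.46; u = 59.81/1,062.46 = 5.63%.
Change = 5.63% − 5.98% = −0.35 pp.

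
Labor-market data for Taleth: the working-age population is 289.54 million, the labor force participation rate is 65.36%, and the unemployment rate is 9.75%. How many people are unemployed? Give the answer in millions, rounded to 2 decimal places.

Labor force = 0.6536 × 289.54 = 189.24 million.
Unemployed = 0.0975 × 189.24 ≈ 18.45 million.

About 18.45 million are unemployed.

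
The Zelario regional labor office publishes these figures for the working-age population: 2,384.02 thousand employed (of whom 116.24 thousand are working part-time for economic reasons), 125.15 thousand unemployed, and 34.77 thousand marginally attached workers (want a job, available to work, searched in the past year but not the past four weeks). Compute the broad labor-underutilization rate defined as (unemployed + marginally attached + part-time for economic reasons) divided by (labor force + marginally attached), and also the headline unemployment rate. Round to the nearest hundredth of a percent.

Broad underutilization rate ≈ 10.86%; headline unemployment rate ≈ 4.99%.

Labor force = 2,384.02 + 125.15 = 2,509.17 thousand.
Numerator = 125.15 + 34.77 + 116.24 = 276.16 thousand.
Denominator = 2,509.17 + 34.77 = 2,543.94 thousand.
Broad rate = 276.16 / 2,543.94 = 10.86%.
Headline unemployment rate = 125.15 / 2,509.17 = 4.99%.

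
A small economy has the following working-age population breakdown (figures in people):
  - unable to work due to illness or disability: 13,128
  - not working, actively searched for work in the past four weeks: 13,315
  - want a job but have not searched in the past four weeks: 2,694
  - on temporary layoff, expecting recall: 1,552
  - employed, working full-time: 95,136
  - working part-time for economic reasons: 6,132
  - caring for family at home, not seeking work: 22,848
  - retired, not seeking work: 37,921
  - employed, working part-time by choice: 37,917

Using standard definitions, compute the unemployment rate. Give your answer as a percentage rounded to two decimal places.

Unemployment rate ≈ 9.65%.

Employed = 95,136 + 6,132 + 37,917 = 139,185 (anyone who worked, including part-time for economic reasons, counts as employed).
Unemployed = 13,315 + 1,552 = 14,867 (jobless and actively searching, or on temporary layoff).
Labor force = 139,185 + 14,867 = 154,052.
Unemployment rate = 14,867 / 154,052 = 9.65%.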